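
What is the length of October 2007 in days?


October 2007

31 days


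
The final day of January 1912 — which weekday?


January 1912 has 31 days
Anchor: Jan 1, 1912. With p = 1912 - 1 = 1911: (p + p//4 - p//100 + p//400) mod 7 = (1911 + 477 - 19 + 4) mod 7 = 2373 mod 7 = 0 -> Monday (Mon=0 ... Sun=6)
January 1 is the anchor itself -> Monday
Last day offset: 31 - 1 = 30 days
Weekday index = (0 + 30) mod 7 = 2

Wednesday, January 31


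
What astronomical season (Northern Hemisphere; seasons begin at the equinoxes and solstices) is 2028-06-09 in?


Date: June 9
Astronomical Spring (approx.; exact equinox/solstice day varies by year): March 20 to June 20
June 9 falls within the Spring window

Spring


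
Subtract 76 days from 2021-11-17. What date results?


Start: 2021-11-17, subtract 76 days
Back 17 days from November 17 reaches October 31, 2021 -> 59 left
October 2021 has 31 days -> back to September 30, 2021 -> 28 left
September 2021: 30 - 28 = 2 -> lands on September 2

Result: 2021-09-02


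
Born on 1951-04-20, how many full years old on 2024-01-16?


Birth: 1951-04-20
Reference: 2024-01-16
Year difference: 2024 - 1951 = 73
Birthday not yet reached in 2024, subtract 1

72 years old


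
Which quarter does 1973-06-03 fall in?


Month: June (month 6)
Q1: Jan-Mar, Q2: Apr-Jun, Q3: Jul-Sep, Q4: Oct-Dec

Q2


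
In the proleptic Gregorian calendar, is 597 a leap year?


Gregorian leap year rule: divisible by 4, but not by 100, unless also by 400.
597 is not divisible by 4 -> not a leap year

No


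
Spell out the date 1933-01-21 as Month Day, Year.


ISO 1933-01-21 parses as year=1933, month=01, day=21
Month 1 -> January

January 21, 1933


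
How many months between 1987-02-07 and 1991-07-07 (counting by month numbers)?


From February 1987 to July 1991
4 years * 12 = 48 months, plus 5 months = 53

53 months


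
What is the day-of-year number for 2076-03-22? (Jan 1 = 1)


Date: March 22, 2076
Days in months 1 through 2: 60
Plus 22 days in March

Day of year: 82


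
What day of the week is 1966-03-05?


Date: March 5, 1966
Anchor: Jan 1, 1966. With p = 1966 - 1 = 1965: (p + p//4 - p//100 + p//400) mod 7 = (1965 + 491 - 19 + 4) mod 7 = 2441 mod 7 = 5 -> Saturday (Mon=0 ... Sun=6)
Days before March (Jan-Feb): 59; offset = 59 + 5 - 1 = 63
Weekday index = (5 + 63) mod 7 = 5

Day of the week: Saturday


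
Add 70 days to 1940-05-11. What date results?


Start: 1940-05-11, add 70 days
May 1940 has 31 days: 31 - 11 = 20 days to May 31 -> 50 left
June 1940 has 30 days -> 20 left
July 1940: 20 <= 31 -> lands on July 20

Result: 1940-07-20


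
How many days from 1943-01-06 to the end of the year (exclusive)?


Day of year: 6 of 365
Remaining = 365 - 6

359 days


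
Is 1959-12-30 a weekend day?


Anchor: Jan 1, 1959. With p = 1959 - 1 = 1958: (p + p//4 - p//100 + p//400) mod 7 = (1958 + 489 - 19 + 4) mod 7 = 2432 mod 7 = 3 -> Thursday (Mon=0 ... Sun=6)
Day of year: 364; offset = 363
Weekday index = (3 + 363) mod 7 = 2 -> Wednesday
Weekend days: Saturday, Sunday

No


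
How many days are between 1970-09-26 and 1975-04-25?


From 1970-09-26 to 1975-04-25
1970-09-26: days before September = 31 + 28 + 31 + 30 + 31 + 30 + 31 + 31 = 243 (1970 is not a leap year); day of year = 243 + 26 = 269
1975-04-25: days before April = 31 + 28 + 31 = 90 (1975 is not a leap year); day of year = 90 + 25 = 115
Rest of 1970: 365 - 269 = 96
Full years 1971 (365), 1972 (366), 1973 (365), 1974 (365): 1461
Total = 96 + 1461 + 115 = 1672

1672 days


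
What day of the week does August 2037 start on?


Target: August 1, 2037
Anchor: Jan 1, 2037. With p = 2037 - 1 = 2036: (p + p//4 - p//100 + p//400) mod 7 = (2036 + 509 - 20 + 5) mod 7 = 2530 mod 7 = 3 -> Thursday (Mon=0 ... Sun=6)
Days before August (Jan-Jul): 212 days
Weekday index = (3 + 212) mod 7 = 5

Saturday


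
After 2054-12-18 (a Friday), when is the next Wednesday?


Current: Friday
Target: Wednesday
Days ahead: 5

Next Wednesday: 2054-12-23


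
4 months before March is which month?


March is month 3
3 - 4 = -1; wrap: -1 + 12 = 11

November


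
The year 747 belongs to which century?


Century = (year - 1) // 100 + 1
= (747 - 1) // 100 + 1
= 746 // 100 + 1
= 7 + 1

8th century


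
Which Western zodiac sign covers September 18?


Date: September 18
Conventional tropical zodiac dates: Virgo from August 23 onward; Libra starts September 23
September 18 falls within the Virgo range

Virgo


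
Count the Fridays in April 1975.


April 1975 has 30 days
Anchor: Jan 1, 1975. With p = 1975 - 1 = 1974: (p + p//4 - p//100 + p//400) mod 7 = (1974 + 493 - 19 + 4) mod 7 = 2452 mod 7 = 2 -> Wednesday (Mon=0 ... Sun=6)
Days before April (Jan-Mar): 90; April 1 index = (2 + 90) mod 7 = 1 -> Tuesday
First Friday is April 4
Fridays: 4, 11, 18, 25

4 Fridays


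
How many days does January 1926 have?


January 1926

31 days


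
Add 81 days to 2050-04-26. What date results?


Start: 2050-04-26, add 81 days
April 2050 has 30 days: 30 - 26 = 4 days to April 30 -> 77 left
May 2050 has 31 days -> 46 left
June 2050 has 30 days -> 16 left
July 2050: 16 <= 31 -> lands on July 16

Result: 2050-07-16


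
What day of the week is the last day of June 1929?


June 1929 has 30 days
Anchor: Jan 1, 1929. With p = 1929 - 1 = 1928: (p + p//4 - p//100 + p//400) mod 7 = (1928 + 482 - 19 + 4) mod 7 = 2395 mod 7 = 1 -> Tuesday (Mon=0 ... Sun=6)
Days before June (Jan-May): 151; June 1 index = (1 + 151) mod 7 = 5 -> Saturday
Last day offset: 30 - 1 = 29 days
Weekday index = (5 + 29) mod 7 = 6

Sunday, June 30


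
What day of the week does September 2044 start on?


Target: September 1, 2044
Anchor: Jan 1, 2044. With p = 2044 - 1 = 2043: (p + p//4 - p//100 + p//400) mod 7 = (2043 + 510 - 20 + 5) mod 7 = 2538 mod 7 = 4 -> Friday (Mon=0 ... Sun=6)
Days before September (Jan-Aug): 244 days
Weekday index = (4 + 244) mod 7 = 3

Thursday


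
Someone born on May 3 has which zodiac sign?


Date: May 3
Conventional tropical zodiac dates: Taurus from April 20 onward; Gemini starts May 21
May 3 falls within the Taurus range

Taurus


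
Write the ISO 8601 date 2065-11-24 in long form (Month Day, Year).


ISO 2065-11-24 parses as year=2065, month=11, day=24
Month 11 -> November

November 24, 2065


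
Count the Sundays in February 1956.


February 1956 has 29 days
Anchor: Jan 1, 1956. With p = 1956 - 1 = 1955: (p + p//4 - p//100 + p//400) mod 7 = (1955 + 488 - 19 + 4) mod 7 = 2428 mod 7 = 6 -> Sunday (Mon=0 ... Sun=6)
Days before February (Jan): 31; February 1 index = (6 + 31) mod 7 = 2 -> Wednesday
First Sunday is February 5
Sundays: 5, 12, 19, 26

4 Sundays


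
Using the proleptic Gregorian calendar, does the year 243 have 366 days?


Gregorian leap year rule: divisible by 4, but not by 100, unless also by 400.
243 is not divisible by 4 -> not a leap year

No


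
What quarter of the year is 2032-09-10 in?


Month: September (month 9)
Q1: Jan-Mar, Q2: Apr-Jun, Q3: Jul-Sep, Q4: Oct-Dec

Q3


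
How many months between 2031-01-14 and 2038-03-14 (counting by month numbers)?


From January 2031 to March 2038
7 years * 12 = 84 months, plus 2 months = 86

86 months


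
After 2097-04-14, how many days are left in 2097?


Day of year: 104 of 365
Remaining = 365 - 104

261 days


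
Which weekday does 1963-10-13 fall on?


Date: October 13, 1963
Anchor: Jan 1, 1963. With p = 1963 - 1 = 1962: (p + p//4 - p//100 + p//400) mod 7 = (1962 + 490 - 19 + 4) mod 7 = 2437 mod 7 = 1 -> Tuesday (Mon=0 ... Sun=6)
Days before October (Jan-Sep): 273; offset = 273 + 13 - 1 = 285
Weekday index = (1 + 285) mod 7 = 6

Day of the week: Sunday


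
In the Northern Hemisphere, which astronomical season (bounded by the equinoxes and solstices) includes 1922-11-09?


Date: November 9
Astronomical Autumn (approx.; exact equinox/solstice day varies by year): September 22 to December 20
November 9 falls within the Autumn window

Autumn


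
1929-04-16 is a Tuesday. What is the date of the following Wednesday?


Current: Tuesday
Target: Wednesday
Days ahead: 1

Next Wednesday: 1929-04-17


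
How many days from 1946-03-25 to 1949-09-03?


From 1946-03-25 to 1949-09-03
1946-03-25: days before March = 31 + 28 = 59 (1946 is not a leap year); day of year = 59 + 25 = 84
1949-09-03: days before September = 31 + 28 + 31 + 30 + 31 + 30 + 31 + 31 = 243 (1949 is not a leap year); day of year = 243 + 3 = 246
Rest of 1946: 365 - 84 = 281
Full years 1947 (365), 1948 (366): 731
Total = 281 + 731 + 246 = 1258

1258 days


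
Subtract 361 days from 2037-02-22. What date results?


Start: 2037-02-22, subtract 361 days
Back 22 days from February 22 reaches January 31, 2037 -> 339 left
January 2037 has 31 days -> back to December 31, 2036 -> 308 left
December 2036 has 31 days -> back to November 30, 2036 -> 277 left
November 2036 has 30 days -> back to October 31, 2036 -> 247 left
October 2036 has 31 days -> back to September 30, 2036 -> 216 left
September 2036 has 30 days -> back to August 31, 2036 -> 186 left
August 2036 has 31 days -> back to July 31, 2036 -> 155 left
July 2036 has 31 days -> back to June 30, 2036 -> 124 left
June 2036 has 30 days -> back to May 31, 2036 -> 94 left
May 2036 has 31 days -> back to April 30, 2036 -> 63 left
April 2036 has 30 days -> back to March 31, 2036 -> 33 left
March 2036 has 31 days -> back to February 29, 2036 -> 2 left
February 2036: 29 - 2 = 27 -> lands on February 27

Result: 2036-02-27


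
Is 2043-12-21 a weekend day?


Anchor: Jan 1, 2043. With p = 2043 - 1 = 2042: (p + p//4 - p//100 + p//400) mod 7 = (2042 + 510 - 20 + 5) mod 7 = 2537 mod 7 = 3 -> Thursday (Mon=0 ... Sun=6)
Day of year: 355; offset = 354
Weekday index = (3 + 354) mod 7 = 0 -> Monday
Weekend days: Saturday, Sunday

No


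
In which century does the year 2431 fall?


Century = (year - 1) // 100 + 1
= (2431 - 1) // 100 + 1
= 2430 // 100 + 1
= 24 + 1

25th century


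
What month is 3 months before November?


November is month 11
11 - 3 = 8

August


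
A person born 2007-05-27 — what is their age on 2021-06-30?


Birth: 2007-05-27
Reference: 2021-06-30
Year difference: 2021 - 2007 = 14

14 years old


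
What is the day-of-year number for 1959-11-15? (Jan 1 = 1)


Date: November 15, 1959
Days in months 1 through 10: 304
Plus 15 days in November

Day of year: 319


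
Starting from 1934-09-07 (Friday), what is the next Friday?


Current: Friday
Target: Friday
Days ahead: 7

Next Friday: 1934-09-14


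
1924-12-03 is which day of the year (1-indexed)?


Date: December 3, 1924
Days in months 1 through 11: 335
Plus 3 days in December

Day of year: 338


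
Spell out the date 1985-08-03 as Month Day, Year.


ISO 1985-08-03 parses as year=1985, month=08, day=03
Month 8 -> August

August 3, 1985


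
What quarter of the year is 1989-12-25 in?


Month: December (month 12)
Q1: Jan-Mar, Q2: Apr-Jun, Q3: Jul-Sep, Q4: Oct-Dec

Q4


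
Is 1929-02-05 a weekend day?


Anchor: Jan 1, 1929. With p = 1929 - 1 = 1928: (p + p//4 - p//100 + p//400) mod 7 = (1928 + 482 - 19 + 4) mod 7 = 2395 mod 7 = 1 -> Tuesday (Mon=0 ... Sun=6)
Day of year: 36; offset = 35
Weekday index = (1 + 35) mod 7 = 1 -> Tuesday
Weekend days: Saturday, Sunday

No


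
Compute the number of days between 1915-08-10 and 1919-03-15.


From 1915-08-10 to 1919-03-15
1915-08-10: days before August = 31 + 28 + 31 + 30 + 31 + 30 + 31 = 212 (1915 is not a leap year); day of year = 212 + 10 = 222
1919-03-15: days before March = 31 + 28 = 59 (1919 is not a leap year); day of year = 59 + 15 = 74
Rest of 1915: 365 - 222 = 143
Full years 1916 (366), 1917 (365), 1918 (365): 1096
Total = 143 + 1096 + 74 = 1313

1313 days


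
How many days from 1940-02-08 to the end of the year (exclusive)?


Day of year: 39 of 366
Remaining = 366 - 39

327 days


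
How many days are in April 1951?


April 1951

30 days


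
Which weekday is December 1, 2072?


Target: December 1, 2072
Anchor: Jan 1, 2072. With p = 2072 - 1 = 2071: (p + p//4 - p//100 + p//400) mod 7 = (2071 + 517 - 20 + 5) mod 7 = 2573 mod 7 = 4 -> Friday (Mon=0 ... Sun=6)
Days before December (Jan-Nov): 335 days
Weekday index = (4 + 335) mod 7 = 3

Thursday


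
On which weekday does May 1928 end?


May 1928 has 31 days
Anchor: Jan 1, 1928. With p = 1928 - 1 = 1927: (p + p//4 - p//100 + p//400) mod 7 = (1927 + 481 - 19 + 4) mod 7 = 2393 mod 7 = 6 -> Sunday (Mon=0 ... Sun=6)
Days before May (Jan-Apr): 121; May 1 index = (6 + 121) mod 7 = 1 -> Tuesday
Last day offset: 31 - 1 = 30 days
Weekday index = (1 + 30) mod 7 = 3

Thursday, May 31


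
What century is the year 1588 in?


Century = (year - 1) // 100 + 1
= (1588 - 1) // 100 + 1
= 1587 // 100 + 1
= 15 + 1

16th century


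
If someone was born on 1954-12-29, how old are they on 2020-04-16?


Birth: 1954-12-29
Reference: 2020-04-16
Year difference: 2020 - 1954 = 66
Birthday not yet reached in 2020, subtract 1

65 years old


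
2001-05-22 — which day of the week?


Date: May 22, 2001
Anchor: Jan 1, 2001. With p = 2001 - 1 = 2000: (p + p//4 - p//100 + p//400) mod 7 = (2000 + 500 - 20 + 5) mod 7 = 2485 mod 7 = 0 -> Monday (Mon=0 ... Sun=6)
Days before May (Jan-Apr): 120; offset = 120 + 22 - 1 = 141
Weekday index = (0 + 141) mod 7 = 1

Day of the week: Tuesday


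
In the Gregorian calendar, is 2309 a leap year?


Gregorian leap year rule: divisible by 4, but not by 100, unless also by 400.
2309 is not divisible by 4 -> not a leap year

No


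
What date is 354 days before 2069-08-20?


Start: 2069-08-20, subtract 354 days
Back 20 days from August 20 reaches July 31, 2069 -> 334 left
July 2069 has 31 days -> back to June 30, 2069 -> 303 left
June 2069 has 30 days -> back to May 31, 2069 -> 273 left
May 2069 has 31 days -> back to April 30, 2069 -> 242 left
April 2069 has 30 days -> back to March 31, 2069 -> 212 left
March 2069 has 31 days -> back to February 28, 2069 -> 181 left
February 2069 has 28 days -> back to January 31, 2069 -> 153 left
January 2069 has 31 days -> back to December 31, 2068 -> 122 left
December 2068 has 31 days -> back to November 30, 2068 -> 91 left
November 2068 has 30 days -> back to October 31, 2068 -> 61 left
October 2068 has 31 days -> back to September 30, 2068 -> 30 left
September 2068 has 30 days -> back to August 31, 2068 -> 0 left
August 2068: 31 - 0 = 31 -> lands on August 31

Result: 2068-08-31


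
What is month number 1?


Month 1 of 12

January


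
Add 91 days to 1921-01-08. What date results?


Start: 1921-01-08, add 91 days
January 1921 has 31 days: 31 - 8 = 23 days to January 31 -> 68 left
February 1921 has 28 days -> 40 left
March 1921 has 31 days -> 9 left
April 1921: 9 <= 30 -> lands on April 9

Result: 1921-04-09


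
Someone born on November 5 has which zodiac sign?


Date: November 5
Conventional tropical zodiac dates: Scorpio from October 23 onward; Sagittarius starts November 22
November 5 falls within the Scorpio range

Scorpio


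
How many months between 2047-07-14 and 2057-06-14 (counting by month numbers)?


From July 2047 to June 2057
10 years * 12 = 120 months, minus 1 month = 119

119 months


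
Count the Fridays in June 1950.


June 1950 has 30 days
Anchor: Jan 1, 1950. With p = 1950 - 1 = 1949: (p + p//4 - p//100 + p//400) mod 7 = (1949 + 487 - 19 + 4) mod 7 = 2421 mod 7 = 6 -> Sunday (Mon=0 ... Sun=6)
Days before June (Jan-May): 151; June 1 index = (6 + 151) mod 7 = 3 -> Thursday
First Friday is June 2
Fridays: 2, 9, 16, 23, 30

5 Fridays


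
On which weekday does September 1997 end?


September 1997 has 30 days
Anchor: Jan 1, 1997. With p = 1997 - 1 = 1996: (p + p//4 - p//100 + p//400) mod 7 = (1996 + 499 - 19 + 4) mod 7 = 2480 mod 7 = 2 -> Wednesday (Mon=0 ... Sun=6)
Days before September (Jan-Aug): 243; September 1 index = (2 + 243) mod 7 = 0 -> Monday
Last day offset: 30 - 1 = 29 days
Weekday index = (0 + 29) mod 7 = 1

Tuesday, September 30


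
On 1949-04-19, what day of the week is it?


Date: April 19, 1949
Anchor: Jan 1, 1949. With p = 1949 - 1 = 1948: (p + p//4 - p//100 + p//400) mod 7 = (1948 + 487 - 19 + 4) mod 7 = 2420 mod 7 = 5 -> Saturday (Mon=0 ... Sun=6)
Days before April (Jan-Mar): 90; offset = 90 + 19 - 1 = 108
Weekday index = (5 + 108) mod 7 = 1

Day of the week: Tuesday


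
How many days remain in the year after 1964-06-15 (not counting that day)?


Day of year: 167 of 366
Remaining = 366 - 167

199 days


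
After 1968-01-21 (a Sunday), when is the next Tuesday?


Current: Sunday
Target: Tuesday
Days ahead: 2

Next Tuesday: 1968-01-23


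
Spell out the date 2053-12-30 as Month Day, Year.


ISO 2053-12-30 parses as year=2053, month=12, day=30
Month 12 -> December

December 30, 2053


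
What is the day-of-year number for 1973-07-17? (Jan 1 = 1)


Date: July 17, 1973
Days in months 1 through 6: 181
Plus 17 days in July

Day of year: 198


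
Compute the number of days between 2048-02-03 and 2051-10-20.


From 2048-02-03 to 2051-10-20
2048-02-03: days before February = 31; day of year = 31 + 3 = 34
2051-10-20: days before October = 31 + 28 + 31 + 30 + 31 + 30 + 31 + 31 + 30 = 273 (2051 is not a leap year); day of year = 273 + 20 = 293
Rest of 2048: 366 - 34 = 332
Full years 2049 (365), 2050 (365): 730
Total = 332 + 730 + 293 = 1355

1355 days


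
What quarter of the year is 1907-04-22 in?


Month: April (month 4)
Q1: Jan-Mar, Q2: Apr-Jun, Q3: Jul-Sep, Q4: Oct-Dec

Q2


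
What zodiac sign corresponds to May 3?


Date: May 3
Conventional tropical zodiac dates: Taurus from April 20 onward; Gemini starts May 21
May 3 falls within the Taurus range

Taurus


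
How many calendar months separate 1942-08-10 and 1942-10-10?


From August 1942 to October 1942
0 years * 12 = 0 months, plus 2 months = 2

2 months


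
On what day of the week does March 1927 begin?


Target: March 1, 1927
Anchor: Jan 1, 1927. With p = 1927 - 1 = 1926: (p + p//4 - p//100 + p//400) mod 7 = (1926 + 481 - 19 + 4) mod 7 = 2392 mod 7 = 5 -> Saturday (Mon=0 ... Sun=6)
Days before March (Jan-Feb): 59 days
Weekday index = (5 + 59) mod 7 = 1

Tuesday


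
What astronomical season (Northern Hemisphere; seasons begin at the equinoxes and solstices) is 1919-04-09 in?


Date: April 9
Astronomical Spring (approx.; exact equinox/solstice day varies by year): March 20 to June 20
April 9 falls within the Spring window

Spring


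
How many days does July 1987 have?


July 1987

31 days


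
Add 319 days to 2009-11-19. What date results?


Start: 2009-11-19, add 319 days
November 2009 has 30 days: 30 - 19 = 11 days to November 30 -> 308 left
December 2009 has 31 days -> 277 left
January 2010 has 31 days -> 246 left
February 2010 has 28 days -> 218 left
March 2010 has 31 days -> 187 left
April 2010 has 30 days -> 157 left
May 2010 has 31 days -> 126 left
June 2010 has 30 days -> 96 left
July 2010 has 31 days -> 65 left
August 2010 has 31 days -> 34 left
September 2010 has 30 days -> 4 left
October 2010: 4 <= 31 -> lands on October 4

Result: 2010-10-04


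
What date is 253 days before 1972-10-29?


Start: 1972-10-29, subtract 253 days
Back 29 days from October 29 reaches September 30, 1972 -> 224 left
September 1972 has 30 days -> back to August 31, 1972 -> 194 left
August 1972 has 31 days -> back to July 31, 1972 -> 163 left
July 1972 has 31 days -> back to June 30, 1972 -> 132 left
June 1972 has 30 days -> back to May 31, 1972 -> 102 left
May 1972 has 31 days -> back to April 30, 1972 -> 71 left
April 1972 has 30 days -> back to March 31, 1972 -> 41 left
March 1972 has 31 days -> back to February 29, 1972 -> 10 left
February 1972: 29 - 10 = 19 -> lands on February 19

Result: 1972-02-19


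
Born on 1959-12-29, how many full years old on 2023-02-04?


Birth: 1959-12-29
Reference: 2023-02-04
Year difference: 2023 - 1959 = 64
Birthday not yet reached in 2023, subtract 1

63 years old


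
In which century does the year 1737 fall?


Century = (year - 1) // 100 + 1
= (1737 - 1) // 100 + 1
= 1736 // 100 + 1
= 17 + 1

18th century


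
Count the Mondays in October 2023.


October 2023 has 31 days
Anchor: Jan 1, 2023. With p = 2023 - 1 = 2022: (p + p//4 - p//100 + p//400) mod 7 = (2022 + 505 - 20 + 5) mod 7 = 2512 mod 7 = 6 -> Sunday (Mon=0 ... Sun=6)
Days before October (Jan-Sep): 273; October 1 index = (6 + 273) mod 7 = 6 -> Sunday
First Monday is October 2
Mondays: 2, 9, 16, 23, 30

5 Mondays


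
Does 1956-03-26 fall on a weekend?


Anchor: Jan 1, 1956. With p = 1956 - 1 = 1955: (p + p//4 - p//100 + p//400) mod 7 = (1955 + 488 - 19 + 4) mod 7 = 2428 mod 7 = 6 -> Sunday (Mon=0 ... Sun=6)
Day of year: 86; offset = 85
Weekday index = (6 + 85) mod 7 = 0 -> Monday
Weekend days: Saturday, Sunday

No


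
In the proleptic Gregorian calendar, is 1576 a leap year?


Gregorian leap year rule: divisible by 4, but not by 100, unless also by 400.
1576 is divisible by 4 but not 100 -> leap year

Yes


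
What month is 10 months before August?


August is month 8
8 - 10 = -2; wrap: -2 + 12 = 10

October


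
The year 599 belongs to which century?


Century = (year - 1) // 100 + 1
= (599 - 1) // 100 + 1
= 598 // 100 + 1
= 5 + 1

6th century


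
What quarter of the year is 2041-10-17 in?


Month: October (month 10)
Q1: Jan-Mar, Q2: Apr-Jun, Q3: Jul-Sep, Q4: Oct-Dec

Q4


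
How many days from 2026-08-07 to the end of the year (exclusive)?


Day of year: 219 of 365
Remaining = 365 - 219

146 days


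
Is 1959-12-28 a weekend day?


Anchor: Jan 1, 1959. With p = 1959 - 1 = 1958: (p + p//4 - p//100 + p//400) mod 7 = (1958 + 489 - 19 + 4) mod 7 = 2432 mod 7 = 3 -> Thursday (Mon=0 ... Sun=6)
Day of year: 362; offset = 361
Weekday index = (3 + 361) mod 7 = 0 -> Monday
Weekend days: Saturday, Sunday

No


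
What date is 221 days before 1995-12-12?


Start: 1995-12-12, subtract 221 days
Back 12 days from December 12 reaches November 30, 1995 -> 209 left
November 1995 has 30 days -> back to October 31, 1995 -> 179 left
October 1995 has 31 days -> back to September 30, 1995 -> 148 left
September 1995 has 30 days -> back to August 31, 1995 -> 118 left
August 1995 has 31 days -> back to July 31, 1995 -> 87 left
July 1995 has 31 days -> back to June 30, 1995 -> 56 left
June 1995 has 30 days -> back to May 31, 1995 -> 26 left
May 1995: 31 - 26 = 5 -> lands on May 5

Result: 1995-05-05


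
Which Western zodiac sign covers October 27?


Date: October 27
Conventional tropical zodiac dates: Scorpio from October 23 onward; Sagittarius starts November 22
October 27 falls within the Scorpio range

Scorpio


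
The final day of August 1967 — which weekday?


August 1967 has 31 days
Anchor: Jan 1, 1967. With p = 1967 - 1 = 1966: (p + p//4 - p//100 + p//400) mod 7 = (1966 + 491 - 19 + 4) mod 7 = 2442 mod 7 = 6 -> Sunday (Mon=0 ... Sun=6)
Days before August (Jan-Jul): 212; August 1 index = (6 + 212) mod 7 = 1 -> Tuesday
Last day offset: 31 - 1 = 30 days
Weekday index = (1 + 30) mod 7 = 3

Thursday, August 31


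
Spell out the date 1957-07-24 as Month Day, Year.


ISO 1957-07-24 parses as year=1957, month=07, day=24
Month 7 -> July

July 24, 1957


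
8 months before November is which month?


November is month 11
11 - 8 = 3

March


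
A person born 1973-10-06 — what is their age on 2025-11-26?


Birth: 1973-10-06
Reference: 2025-11-26
Year difference: 2025 - 1973 = 52

52 years old


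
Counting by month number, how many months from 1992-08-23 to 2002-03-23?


From August 1992 to March 2002
10 years * 12 = 120 months, minus 5 months = 115

115 months


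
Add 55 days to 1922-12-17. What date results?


Start: 1922-12-17, add 55 days
December 1922 has 31 days: 31 - 17 = 14 days to December 31 -> 41 left
January 1923 has 31 days -> 10 left
February 1923: 10 <= 28 -> lands on February 10

Result: 1923-02-10


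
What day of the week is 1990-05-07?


Date: May 7, 1990
Anchor: Jan 1, 1990. With p = 1990 - 1 = 1989: (p + p//4 - p//100 + p//400) mod 7 = (1989 + 497 - 19 + 4) mod 7 = 2471 mod 7 = 0 -> Monday (Mon=0 ... Sun=6)
Days before May (Jan-Apr): 120; offset = 120 + 7 - 1 = 126
Weekday index = (0 + 126) mod 7 = 0

Day of the week: Monday


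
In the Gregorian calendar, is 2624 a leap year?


Gregorian leap year rule: divisible by 4, but not by 100, unless also by 400.
2624 is divisible by 4 but not 100 -> leap year

Yes


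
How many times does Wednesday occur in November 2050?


November 2050 has 30 days
Anchor: Jan 1, 2050. With p = 2050 - 1 = 2049: (p + p//4 - p//100 + p//400) mod 7 = (2049 + 512 - 20 + 5) mod 7 = 2546 mod 7 = 5 -> Saturday (Mon=0 ... Sun=6)
Days before November (Jan-Oct): 304; November 1 index = (5 + 304) mod 7 = 1 -> Tuesday
First Wednesday is November 2
Wednesdays: 2, 9, 16, 23, 30

5 Wednesdays


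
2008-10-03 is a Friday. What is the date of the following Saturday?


Current: Friday
Target: Saturday
Days ahead: 1

Next Saturday: 2008-10-04


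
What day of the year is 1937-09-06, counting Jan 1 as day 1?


Date: September 6, 1937
Days in months 1 through 8: 243
Plus 6 days in September

Day of year: 249


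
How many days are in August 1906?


August 1906

31 days


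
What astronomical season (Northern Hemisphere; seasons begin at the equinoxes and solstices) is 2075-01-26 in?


Date: January 26
Astronomical Winter (approx.; exact equinox/solstice day varies by year): December 21 to March 19
January 26 falls within the Winter window

Winter


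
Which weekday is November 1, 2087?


Target: November 1, 2087
Anchor: Jan 1, 2087. With p = 2087 - 1 = 2086: (p + p//4 - p//100 + p//400) mod 7 = (2086 + 521 - 20 + 5) mod 7 = 2592 mod 7 = 2 -> Wednesday (Mon=0 ... Sun=6)
Days before November (Jan-Oct): 304 days
Weekday index = (2 + 304) mod 7 = 5

Saturday


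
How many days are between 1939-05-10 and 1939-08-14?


From 1939-05-10 to 1939-08-14
1939-05-10: days before May = 31 + 28 + 31 + 30 = 120 (1939 is not a leap year); day of year = 120 + 10 = 130
1939-08-14: days before August = 31 + 28 + 31 + 30 + 31 + 30 + 31 = 212 (1939 is not a leap year); day of year = 212 + 14 = 226
Same year: 226 - 130 = 96

96 days


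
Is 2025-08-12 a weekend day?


Anchor: Jan 1, 2025. With p = 2025 - 1 = 2024: (p + p//4 - p//100 + p//400) mod 7 = (2024 + 506 - 20 + 5) mod 7 = 2515 mod 7 = 2 -> Wednesday (Mon=0 ... Sun=6)
Day of year: 224; offset = 223
Weekday index = (2 + 223) mod 7 = 1 -> Tuesday
Weekend days: Saturday, Sunday

No


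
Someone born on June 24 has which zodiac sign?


Date: June 24
Conventional tropical zodiac dates: Cancer from June 21 onward; Leo starts July 23
June 24 falls within the Cancer range

Cancer


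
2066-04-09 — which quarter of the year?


Month: April (month 4)
Q1: Jan-Mar, Q2: Apr-Jun, Q3: Jul-Sep, Q4: Oct-Dec

Q2


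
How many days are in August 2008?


August 2008

31 days


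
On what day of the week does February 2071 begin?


Target: February 1, 2071
Anchor: Jan 1, 2071. With p = 2071 - 1 = 2070: (p + p//4 - p//100 + p//400) mod 7 = (2070 + 517 - 20 + 5) mod 7 = 2572 mod 7 = 3 -> Thursday (Mon=0 ... Sun=6)
Days before February (Jan): 31 days
Weekday index = (3 + 31) mod 7 = 6

Sunday


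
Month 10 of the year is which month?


Month 10 of 12

October


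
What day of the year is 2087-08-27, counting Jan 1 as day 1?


Date: August 27, 2087
Days in months 1 through 7: 212
Plus 27 days in August

Day of year: 239


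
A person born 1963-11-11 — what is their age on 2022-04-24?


Birth: 1963-11-11
Reference: 2022-04-24
Year difference: 2022 - 1963 = 59
Birthday not yet reached in 2022, subtract 1

58 years old


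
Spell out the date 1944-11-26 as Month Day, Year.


ISO 1944-11-26 parses as year=1944, month=11, day=26
Month 11 -> November

November 26, 1944


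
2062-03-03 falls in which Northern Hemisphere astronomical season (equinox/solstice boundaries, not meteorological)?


Date: March 3
Astronomical Winter (approx.; exact equinox/solstice day varies by year): December 21 to March 19
March 3 falls within the Winter window

Winter


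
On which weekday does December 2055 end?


December 2055 has 31 days
Anchor: Jan 1, 2055. With p = 2055 - 1 = 2054: (p + p//4 - p//100 + p//400) mod 7 = (2054 + 513 - 20 + 5) mod 7 = 2552 mod 7 = 4 -> Friday (Mon=0 ... Sun=6)
Days before December (Jan-Nov): 334; December 1 index = (4 + 334) mod 7 = 2 -> Wednesday
Last day offset: 31 - 1 = 30 days
Weekday index = (2 + 30) mod 7 = 4

Friday, December 31


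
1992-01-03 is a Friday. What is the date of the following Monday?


Current: Friday
Target: Monday
Days ahead: 3

Next Monday: 1992-01-06


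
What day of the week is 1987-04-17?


Date: April 17, 1987
Anchor: Jan 1, 1987. With p = 1987 - 1 = 1986: (p + p//4 - p//100 + p//400) mod 7 = (1986 + 496 - 19 + 4) mod 7 = 2467 mod 7 = 3 -> Thursday (Mon=0 ... Sun=6)
Days before April (Jan-Mar): 90; offset = 90 + 17 - 1 = 106
Weekday index = (3 + 106) mod 7 = 4

Day of the week: Friday


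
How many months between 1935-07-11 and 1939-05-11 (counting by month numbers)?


From July 1935 to May 1939
4 years * 12 = 48 months, minus 2 months = 46

46 months


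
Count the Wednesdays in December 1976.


December 1976 has 31 days
Anchor: Jan 1, 1976. With p = 1976 - 1 = 1975: (p + p//4 - p//100 + p//400) mod 7 = (1975 + 493 - 19 + 4) mod 7 = 2453 mod 7 = 3 -> Thursday (Mon=0 ... Sun=6)
Days before December (Jan-Nov): 335; December 1 index = (3 + 335) mod 7 = 2 -> Wednesday
First Wednesday is December 1
Wednesdays: 1, 8, 15, 22, 29

5 Wednesdays


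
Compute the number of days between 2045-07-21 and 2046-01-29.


From 2045-07-21 to 2046-01-29
2045-07-21: days before July = 31 + 28 + 31 + 30 + 31 + 30 = 181 (2045 is not a leap year); day of year = 181 + 21 = 202
2046-01-29: day of year = 29
Rest of 2045: 365 - 202 = 163
Total = 163 + 29 = 192

192 days


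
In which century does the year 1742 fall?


Century = (year - 1) // 100 + 1
= (1742 - 1) // 100 + 1
= 1741 // 100 + 1
= 17 + 1

18th century


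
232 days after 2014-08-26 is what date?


Start: 2014-08-26, add 232 days
August 2014 has 31 days: 31 - 26 = 5 days to August 31 -> 227 left
September 2014 has 30 days -> 197 left
October 2014 has 31 days -> 166 left
November 2014 has 30 days -> 136 left
December 2014 has 31 days -> 105 left
January 2015 has 31 days -> 74 left
February 2015 has 28 days -> 46 left
March 2015 has 31 days -> 15 left
April 2015: 15 <= 30 -> lands on April 15

Result: 2015-04-15


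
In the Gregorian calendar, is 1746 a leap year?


Gregorian leap year rule: divisible by 4, but not by 100, unless also by 400.
1746 is not divisible by 4 -> not a leap year

No


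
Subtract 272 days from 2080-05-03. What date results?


Start: 2080-05-03, subtract 272 days
Back 3 days from May 3 reaches April 30, 2080 -> 269 left
April 2080 has 30 days -> back to March 31, 2080 -> 239 left
March 2080 has 31 days -> back to February 29, 2080 -> 208 left
February 2080 has 29 days -> back to January 31, 2080 -> 179 left
January 2080 has 31 days -> back to December 31, 2079 -> 148 left
December 2079 has 31 days -> back to November 30, 2079 -> 117 left
November 2079 has 30 days -> back to October 31, 2079 -> 87 left
October 2079 has 31 days -> back to September 30, 2079 -> 56 left
September 2079 has 30 days -> back to August 31, 2079 -> 26 left
August 2079: 31 - 26 = 5 -> lands on August 5

Result: 2079-08-05


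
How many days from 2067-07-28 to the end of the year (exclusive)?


Day of year: 209 of 365
Remaining = 365 - 209

156 days


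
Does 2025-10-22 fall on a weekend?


Anchor: Jan 1, 2025. With p = 2025 - 1 = 2024: (p + p//4 - p//100 + p//400) mod 7 = (2024 + 506 - 20 + 5) mod 7 = 2515 mod 7 = 2 -> Wednesday (Mon=0 ... Sun=6)
Day of year: 295; offset = 294
Weekday index = (2 + 294) mod 7 = 2 -> Wednesday
Weekend days: Saturday, Sunday

No


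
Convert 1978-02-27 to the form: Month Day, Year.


ISO 1978-02-27 parses as year=1978, month=02, day=27
Month 2 -> February

February 27, 1978


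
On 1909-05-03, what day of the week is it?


Date: May 3, 1909
Anchor: Jan 1, 1909. With p = 1909 - 1 = 1908: (p + p//4 - p//100 + p//400) mod 7 = (1908 + 477 - 19 + 4) mod 7 = 2370 mod 7 = 4 -> Friday (Mon=0 ... Sun=6)
Days before May (Jan-Apr): 120; offset = 120 + 3 - 1 = 122
Weekday index = (4 + 122) mod 7 = 0

Day of the week: Monday


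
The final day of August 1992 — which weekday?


August 1992 has 31 days
Anchor: Jan 1, 1992. With p = 1992 - 1 = 1991: (p + p//4 - p//100 + p//400) mod 7 = (1991 + 497 - 19 + 4) mod 7 = 2473 mod 7 = 2 -> Wednesday (Mon=0 ... Sun=6)
Days before August (Jan-Jul): 213; August 1 index = (2 + 213) mod 7 = 5 -> Saturday
Last day offset: 31 - 1 = 30 days
Weekday index = (5 + 30) mod 7 = 0

Monday, August 31


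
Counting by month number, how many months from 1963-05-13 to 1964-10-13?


From May 1963 to October 1964
1 year * 12 = 12 months, plus 5 months = 17

17 months


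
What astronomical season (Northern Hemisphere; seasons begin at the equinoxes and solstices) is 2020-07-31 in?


Date: July 31
Astronomical Summer (approx.; exact equinox/solstice day varies by year): June 21 to September 21
July 31 falls within the Summer window

Summer


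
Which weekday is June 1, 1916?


Target: June 1, 1916
Anchor: Jan 1, 1916. With p = 1916 - 1 = 1915: (p + p//4 - p//100 + p//400) mod 7 = (1915 + 478 - 19 + 4) mod 7 = 2378 mod 7 = 5 -> Saturday (Mon=0 ... Sun=6)
Days before June (Jan-May): 152 days
Weekday index = (5 + 152) mod 7 = 3

Thursday


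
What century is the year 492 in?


Century = (year - 1) // 100 + 1
= (492 - 1) // 100 + 1
= 491 // 100 + 1
= 4 + 1

5th century


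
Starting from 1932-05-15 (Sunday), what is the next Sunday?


Current: Sunday
Target: Sunday
Days ahead: 7

Next Sunday: 1932-05-22


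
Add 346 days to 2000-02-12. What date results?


Start: 2000-02-12, add 346 days
February 2000 has 29 days: 29 - 12 = 17 days to February 29 -> 329 left
March 2000 has 31 days -> 298 left
April 2000 has 30 days -> 268 left
May 2000 has 31 days -> 237 left
June 2000 has 30 days -> 207 left
July 2000 has 31 days -> 176 left
August 2000 has 31 days -> 145 left
September 2000 has 30 days -> 115 left
October 2000 has 31 days -> 84 left
November 2000 has 30 days -> 54 left
December 2000 has 31 days -> 23 left
January 2001: 23 <= 31 -> lands on January 23

Result: 2001-01-23


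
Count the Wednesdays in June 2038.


June 2038 has 30 days
Anchor: Jan 1, 2038. With p = 2038 - 1 = 2037: (p + p//4 - p//100 + p//400) mod 7 = (2037 + 509 - 20 + 5) mod 7 = 2531 mod 7 = 4 -> Friday (Mon=0 ... Sun=6)
Days before June (Jan-May): 151; June 1 index = (4 + 151) mod 7 = 1 -> Tuesday
First Wednesday is June 2
Wednesdays: 2, 9, 16, 23, 30

5 Wednesdays


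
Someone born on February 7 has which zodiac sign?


Date: February 7
Conventional tropical zodiac dates: Aquarius from January 20 onward; Pisces starts February 19
February 7 falls within the Aquarius range

Aquarius


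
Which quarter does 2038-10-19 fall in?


Month: October (month 10)
Q1: Jan-Mar, Q2: Apr-Jun, Q3: Jul-Sep, Q4: Oct-Dec

Q4


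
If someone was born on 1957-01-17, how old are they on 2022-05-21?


Birth: 1957-01-17
Reference: 2022-05-21
Year difference: 2022 - 1957 = 65

65 years old


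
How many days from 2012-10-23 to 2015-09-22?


From 2012-10-23 to 2015-09-22
2012-10-23: days before October = 31 + 29 + 31 + 30 + 31 + 30 + 31 + 31 + 30 = 274 (2012 is a leap year); day of year = 274 + 23 = 297
2015-09-22: days before September = 31 + 28 + 31 + 30 + 31 + 30 + 31 + 31 = 243 (2015 is not a leap year); day of year = 243 + 22 = 265
Rest of 2012: 366 - 297 = 69
Full years 2013 (365), 2014 (365): 730
Total = 69 + 730 + 265 = 1064

1064 days


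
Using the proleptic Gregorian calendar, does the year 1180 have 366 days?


Gregorian leap year rule: divisible by 4, but not by 100, unless also by 400.
1180 is divisible by 4 but not 100 -> leap year

Yes


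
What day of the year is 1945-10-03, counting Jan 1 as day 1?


Date: October 3, 1945
Days in months 1 through 9: 273
Plus 3 days in October

Day of year: 276


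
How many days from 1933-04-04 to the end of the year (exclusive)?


Day of year: 94 of 365
Remaining = 365 - 94

271 days


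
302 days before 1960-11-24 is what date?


Start: 1960-11-24, subtract 302 days
Back 24 days from November 24 reaches October 31, 1960 -> 278 left
October 1960 has 31 days -> back to September 30, 1960 -> 247 left
September 1960 has 30 days -> back to August 31, 1960 -> 217 left
August 1960 has 31 days -> back to July 31, 1960 -> 186 left
July 1960 has 31 days -> back to June 30, 1960 -> 155 left
June 1960 has 30 days -> back to May 31, 1960 -> 125 left
May 1960 has 31 days -> back to April 30, 1960 -> 94 left
April 1960 has 30 days -> back to March 31, 1960 -> 64 left
March 1960 has 31 days -> back to February 29, 1960 -> 33 left
February 1960 has 29 days -> back to January 31, 1960 -> 4 left
January 1960: 31 - 4 = 27 -> lands on January 27

Result: 1960-01-27


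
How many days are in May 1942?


May 1942

31 days


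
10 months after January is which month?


January is month 1
1 + 10 = 11

November


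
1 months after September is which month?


September is month 9
9 + 1 = 10

October


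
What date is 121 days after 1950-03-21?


Start: 1950-03-21, add 121 days
March 1950 has 31 days: 31 - 21 = 10 days to March 31 -> 111 left
April 1950 has 30 days -> 81 left
May 1950 has 31 days -> 50 left
June 1950 has 30 days -> 20 left
July 1950: 20 <= 31 -> lands on July 20

Result: 1950-07-20


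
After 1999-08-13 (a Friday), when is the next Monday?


Current: Friday
Target: Monday
Days ahead: 3

Next Monday: 1999-08-16


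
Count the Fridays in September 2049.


September 2049 has 30 days
Anchor: Jan 1, 2049. With p = 2049 - 1 = 2048: (p + p//4 - p//100 + p//400) mod 7 = (2048 + 512 - 20 + 5) mod 7 = 2545 mod 7 = 4 -> Friday (Mon=0 ... Sun=6)
Days before September (Jan-Aug): 243; September 1 index = (4 + 243) mod 7 = 2 -> Wednesday
First Friday is September 3
Fridays: 3, 10, 17, 24

4 Fridays


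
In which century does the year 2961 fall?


Century = (year - 1) // 100 + 1
= (2961 - 1) // 100 + 1
= 2960 // 100 + 1
= 29 + 1

30th century


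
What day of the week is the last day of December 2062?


December 2062 has 31 days
Anchor: Jan 1, 2062. With p = 2062 - 1 = 2061: (p + p//4 - p//100 + p//400) mod 7 = (2061 + 515 - 20 + 5) mod 7 = 2561 mod 7 = 6 -> Sunday (Mon=0 ... Sun=6)
Days before December (Jan-Nov): 334; December 1 index = (6 + 334) mod 7 = 4 -> Friday
Last day offset: 31 - 1 = 30 days
Weekday index = (4 + 30) mod 7 = 6

Sunday, December 31


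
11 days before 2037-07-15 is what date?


Start: 2037-07-15, subtract 11 days
15 - 11 = 4 stays within July 2037

Result: 2037-07-04


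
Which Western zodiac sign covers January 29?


Date: January 29
Conventional tropical zodiac dates: Aquarius from January 20 onward; Pisces starts February 19
January 29 falls within the Aquarius range

Aquarius


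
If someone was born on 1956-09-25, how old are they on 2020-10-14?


Birth: 1956-09-25
Reference: 2020-10-14
Year difference: 2020 - 1956 = 64

64 years old


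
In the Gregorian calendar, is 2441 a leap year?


Gregorian leap year rule: divisible by 4, but not by 100, unless also by 400.
2441 is not divisible by 4 -> not a leap year

No


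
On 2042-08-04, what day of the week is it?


Date: August 4, 2042
Anchor: Jan 1, 2042. With p = 2042 - 1 = 2041: (p + p//4 - p//100 + p//400) mod 7 = (2041 + 510 - 20 + 5) mod 7 = 2536 mod 7 = 2 -> Wednesday (Mon=0 ... Sun=6)
Days before August (Jan-Jul): 212; offset = 212 + 4 - 1 = 215
Weekday index = (2 + 215) mod 7 = 0

Day of the week: Monday
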